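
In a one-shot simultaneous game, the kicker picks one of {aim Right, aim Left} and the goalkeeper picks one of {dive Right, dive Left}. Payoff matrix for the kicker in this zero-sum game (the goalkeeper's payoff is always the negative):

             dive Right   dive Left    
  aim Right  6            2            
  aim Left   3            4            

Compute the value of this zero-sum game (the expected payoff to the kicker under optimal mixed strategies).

In a mixed equilibrium the kicker is indifferent between aim Right and aim Left; this condition fixes q.
  the kicker's payoff to aim Right: q·6 + (1−q)·2 = 4q + 2
  the kicker's payoff to aim Left: q·3 + (1−q)·4 = -q + 4
  4q + 2 = -q + 4  ⇒  5q = 2  ⇒  q = 2/5.
The value is the kicker's expected payoff against this mix (using aim Right): (2/5)·6 + (3/5)·2 = 18/5.

v = 18/5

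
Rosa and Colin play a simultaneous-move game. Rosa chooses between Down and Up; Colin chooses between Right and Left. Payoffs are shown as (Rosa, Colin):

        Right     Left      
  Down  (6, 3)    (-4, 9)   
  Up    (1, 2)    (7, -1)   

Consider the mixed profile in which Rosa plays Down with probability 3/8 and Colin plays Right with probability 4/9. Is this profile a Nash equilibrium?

Given Rosa's mix p = 3/8, Colin's payoff from Right is 19/8 but from Left is 11/4. Colin strictly prefers Left, so Colin would not mix.
So the proposed profile is not a Nash equilibrium.

No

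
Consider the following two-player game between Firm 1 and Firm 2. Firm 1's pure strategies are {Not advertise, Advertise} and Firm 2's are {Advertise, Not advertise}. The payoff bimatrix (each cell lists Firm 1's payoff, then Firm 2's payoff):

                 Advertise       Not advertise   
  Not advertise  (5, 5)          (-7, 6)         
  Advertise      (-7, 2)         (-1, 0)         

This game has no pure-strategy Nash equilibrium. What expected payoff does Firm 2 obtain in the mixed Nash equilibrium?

Set Firm 2's expected payoff from Advertise equal to that from Not advertise:
  Firm 2's payoff to Advertise: p·5 + (1−p)·2 = 3p + 2
  Firm 2's payoff to Not advertise: p·6 + (1−p)·0 = 6p
  3p + 2 = 6p  ⇒  -3p = -2  ⇒  p = 2/3.
At equilibrium Firm 2 is indifferent across columns, so Firm 2's payoff equals the payoff from Advertise: (2/3)·5 + (1/3)·2 = 4.

4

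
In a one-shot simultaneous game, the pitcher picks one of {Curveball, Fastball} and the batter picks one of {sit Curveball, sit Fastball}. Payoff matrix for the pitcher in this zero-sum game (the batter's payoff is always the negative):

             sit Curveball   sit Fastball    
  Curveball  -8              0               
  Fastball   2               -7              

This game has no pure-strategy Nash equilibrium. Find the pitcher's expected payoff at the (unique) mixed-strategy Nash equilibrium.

The pitcher's indifference between Curveball and Fastball determines the batter's mixing probability q:
  the pitcher's payoff to Curveball: q·(-8) + (1−q)·0 = -8q
  the pitcher's payoff to Fastball: q·2 + (1−q)·(-7) = 9q - 7
  -8q = 9q - 7  ⇒  -17q = -7  ⇒  q = 7/17.
At equilibrium the pitcher is indifferent across rows, so the pitcher's payoff equals the payoff from Curveball: (7/17)·(-8) + (10/17)·0 = -56/17.

-56/17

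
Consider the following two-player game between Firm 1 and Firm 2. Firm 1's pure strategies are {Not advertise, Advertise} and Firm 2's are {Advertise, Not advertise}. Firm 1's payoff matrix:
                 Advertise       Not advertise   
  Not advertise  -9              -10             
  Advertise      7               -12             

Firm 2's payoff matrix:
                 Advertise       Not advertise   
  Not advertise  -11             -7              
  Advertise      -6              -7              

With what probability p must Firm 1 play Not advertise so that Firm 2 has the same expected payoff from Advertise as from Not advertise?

p = 1/5

Firm 1's mix must leave Firm 2 indifferent between Advertise and Not advertise.
  Firm 2's payoff from Advertise: p·(-11) + (1−p)·(-6) = -5p - 6
  Firm 2's payoff from Not advertise: p·(-7) + (1−p)·(-7) = -7
  -5p - 6 = -7  ⇒  -5p = -1  ⇒  p = 1/5.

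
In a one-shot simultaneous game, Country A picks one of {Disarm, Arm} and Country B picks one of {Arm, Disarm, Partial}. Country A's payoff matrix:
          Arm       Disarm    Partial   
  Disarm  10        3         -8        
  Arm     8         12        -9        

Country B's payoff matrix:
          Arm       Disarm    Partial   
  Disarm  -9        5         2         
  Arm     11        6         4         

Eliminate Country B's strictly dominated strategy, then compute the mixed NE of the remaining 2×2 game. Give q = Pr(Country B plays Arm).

q = 9/11

Country B's strategy Partial is strictly dominated by Disarm: 5 > 2 and 6 > 4. Eliminate Partial.
For Country A to be willing to mix, Country A must be indifferent between Disarm and Arm, which pins down Country B's mix.
  Country A's payoff from Disarm: q·10 + (1−q)·3 = 7q + 3
  Country A's payoff from Arm: q·8 + (1−q)·12 = -4q + 12
  7q + 3 = -4q + 12  ⇒  11q = 9  ⇒  q = 9/11.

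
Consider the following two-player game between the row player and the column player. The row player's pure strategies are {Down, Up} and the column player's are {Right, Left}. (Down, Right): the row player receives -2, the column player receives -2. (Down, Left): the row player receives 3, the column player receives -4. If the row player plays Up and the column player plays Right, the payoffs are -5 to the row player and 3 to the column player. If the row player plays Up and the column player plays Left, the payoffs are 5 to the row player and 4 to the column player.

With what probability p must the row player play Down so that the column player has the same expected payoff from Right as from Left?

The column player's indifference between Right and Left determines the row player's mixing probability p:
  the column player's payoff to Right: p·(-2) + (1−p)·3 = -5p + 3
  the column player's payoff to Left: p·(-4) + (1−p)·4 = -8p + 4
  -5p + 3 = -8p + 4  ⇒  3p = 1  ⇒  p = 1/3.

p = 1/3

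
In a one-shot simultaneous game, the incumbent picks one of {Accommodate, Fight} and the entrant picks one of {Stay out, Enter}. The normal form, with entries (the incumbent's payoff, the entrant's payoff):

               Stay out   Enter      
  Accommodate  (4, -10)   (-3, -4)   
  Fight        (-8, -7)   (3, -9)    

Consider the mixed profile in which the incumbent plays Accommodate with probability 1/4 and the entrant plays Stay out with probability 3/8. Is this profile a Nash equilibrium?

Given the entrant's mix q = 3/8, the incumbent's payoff from Accommodate is -3/8 but from Fight is -9/8. The incumbent strictly prefers Accommodate, so the incumbent would not mix.
So the proposed profile is not a Nash equilibrium.

No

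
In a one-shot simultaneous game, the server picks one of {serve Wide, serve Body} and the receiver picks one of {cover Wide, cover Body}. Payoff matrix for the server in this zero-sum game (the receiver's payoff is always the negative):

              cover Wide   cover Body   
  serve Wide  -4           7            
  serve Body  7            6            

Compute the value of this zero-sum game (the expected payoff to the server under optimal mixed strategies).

In a mixed equilibrium the server is indifferent between serve Wide and serve Body; this condition fixes q.
  the server's expected payoff from serve Wide: q·(-4) + (1−q)·7 = -11q + 7
  the server's expected payoff from serve Body: q·7 + (1−q)·6 = q + 6
  -11q + 7 = q + 6  ⇒  -12q = -1  ⇒  q = 1/12.
The value is the server's expected payoff against this mix (using serve Wide): (1/12)·(-4) + (11/12)·7 = 73/12.

v = 73/12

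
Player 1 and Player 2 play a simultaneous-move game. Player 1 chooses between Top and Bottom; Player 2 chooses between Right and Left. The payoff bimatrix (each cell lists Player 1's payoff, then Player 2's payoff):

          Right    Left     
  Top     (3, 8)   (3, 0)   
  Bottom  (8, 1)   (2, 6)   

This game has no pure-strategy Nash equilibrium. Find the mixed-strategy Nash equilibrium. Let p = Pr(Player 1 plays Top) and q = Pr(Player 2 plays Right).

p = 5/13, q = 1/6

For Player 2 to be willing to mix, Player 2 must be indifferent between Right and Left, which pins down Player 1's mix.
  Player 2's expected payoff from Right: p·8 + (1−p)·1 = 7p + 1
  Player 2's expected payoff from Left: p·0 + (1−p)·6 = -6p + 6
  7p + 1 = -6p + 6  ⇒  13p = 5  ⇒  p = 5/13.
Set Player 1's expected payoff from Top equal to that from Bottom:
  Player 1's expected payoff from Top: q·3 + (1−q)·3 = 3
  Player 1's expected payoff from Bottom: q·8 + (1−q)·2 = 6q + 2
  3 = 6q + 2  ⇒  -6q = -1  ⇒  q = 1/6.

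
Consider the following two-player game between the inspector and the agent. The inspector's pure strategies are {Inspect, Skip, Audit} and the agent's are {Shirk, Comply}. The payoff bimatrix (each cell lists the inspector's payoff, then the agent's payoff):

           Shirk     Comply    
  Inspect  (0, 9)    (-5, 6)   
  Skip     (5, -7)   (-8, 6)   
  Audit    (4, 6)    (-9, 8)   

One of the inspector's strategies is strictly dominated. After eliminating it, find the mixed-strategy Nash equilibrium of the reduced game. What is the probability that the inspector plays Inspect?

p = 13/16

The inspector's strategy Audit is strictly dominated by Skip: 5 > 4 and -8 > -9. Eliminate Audit.
Set the agent's expected payoff from Shirk equal to that from Comply:
  the agent's payoff to Shirk: p·9 + (1−p)·(-7) = 16p - 7
  the agent's payoff to Comply: p·6 + (1−p)·6 = 6
  16p - 7 = 6  ⇒  16p = 13  ⇒  p = 13/16.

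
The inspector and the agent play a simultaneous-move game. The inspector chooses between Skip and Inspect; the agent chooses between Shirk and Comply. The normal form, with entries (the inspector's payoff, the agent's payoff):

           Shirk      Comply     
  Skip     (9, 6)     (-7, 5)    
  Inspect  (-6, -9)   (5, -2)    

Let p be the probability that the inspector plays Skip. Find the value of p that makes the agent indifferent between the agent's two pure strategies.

The agent's indifference between Shirk and Comply determines the inspector's mixing probability p:
  the agent's payoff to Shirk: p·6 + (1−p)·(-9) = 15p - 9
  the agent's payoff to Comply: p·5 + (1−p)·(-2) = 7p - 2
  15p - 9 = 7p - 2  ⇒  8p = 7  ⇒  p = 7/8.

p = 7/8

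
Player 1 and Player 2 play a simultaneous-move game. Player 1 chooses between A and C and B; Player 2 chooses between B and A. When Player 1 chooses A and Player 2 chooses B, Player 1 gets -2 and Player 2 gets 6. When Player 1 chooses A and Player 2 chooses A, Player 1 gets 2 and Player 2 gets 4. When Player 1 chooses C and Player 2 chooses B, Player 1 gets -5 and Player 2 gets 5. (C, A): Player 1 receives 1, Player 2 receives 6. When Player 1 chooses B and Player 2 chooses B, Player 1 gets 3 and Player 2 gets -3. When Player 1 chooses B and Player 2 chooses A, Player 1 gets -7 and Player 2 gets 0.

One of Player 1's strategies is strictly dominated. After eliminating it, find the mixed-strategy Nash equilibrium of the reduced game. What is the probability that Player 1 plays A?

Player 1's strategy C is strictly dominated by A: -2 > -5 and 2 > 1. Eliminate C.
Player 2's indifference between B and A determines Player 1's mixing probability p:
  Player 2's expected payoff from B: p·6 + (1−p)·(-3) = 9p - 3
  Player 2's expected payoff from A: p·4 + (1−p)·0 = 4p
  9p - 3 = 4p  ⇒  5p = 3  ⇒  p = 3/5.

p = 3/5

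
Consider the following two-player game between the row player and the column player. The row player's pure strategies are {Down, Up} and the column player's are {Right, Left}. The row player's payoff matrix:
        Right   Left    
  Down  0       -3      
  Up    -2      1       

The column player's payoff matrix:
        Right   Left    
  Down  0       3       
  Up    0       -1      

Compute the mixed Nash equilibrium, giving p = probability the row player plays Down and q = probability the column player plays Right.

The row player's mix must leave the column player indifferent between Right and Left.
  the column player's payoff to Right: p·0 + (1−p)·0 = 0
  the column player's payoff to Left: p·3 + (1−p)·(-1) = 4p - 1
  0 = 4p - 1  ⇒  -4p = -1  ⇒  p = 1/4.
For the row player to be willing to mix, the row player must be indifferent between Down and Up, which pins down the column player's mix.
  the row player's payoff to Down: q·0 + (1−q)·(-3) = 3q - 3
  the row player's payoff to Up: q·(-2) + (1−q)·1 = -3q + 1
  3q - 3 = -3q + 1  ⇒  6q = 4  ⇒  q = 2/3.

p = 1/4, q = 2/3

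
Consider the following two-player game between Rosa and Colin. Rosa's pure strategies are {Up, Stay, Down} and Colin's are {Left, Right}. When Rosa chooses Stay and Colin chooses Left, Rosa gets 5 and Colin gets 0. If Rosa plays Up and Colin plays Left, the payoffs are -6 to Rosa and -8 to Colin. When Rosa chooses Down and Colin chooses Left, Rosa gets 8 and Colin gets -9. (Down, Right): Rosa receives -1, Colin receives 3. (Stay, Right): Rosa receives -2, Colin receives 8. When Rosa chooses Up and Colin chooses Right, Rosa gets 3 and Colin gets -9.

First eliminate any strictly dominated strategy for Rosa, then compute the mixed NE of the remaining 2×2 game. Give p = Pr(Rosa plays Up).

Rosa's strategy Stay is strictly dominated by Down: 8 > 5 and -1 > -2. Eliminate Stay.
In a mixed equilibrium Colin is indifferent between Left and Right; this condition fixes p.
  Colin's payoff from Left: p·(-8) + (1−p)·(-9) = p - 9
  Colin's payoff from Right: p·(-9) + (1−p)·3 = -12p + 3
  p - 9 = -12p + 3  ⇒  13p = 12  ⇒  p = 12/13.

p = 12/13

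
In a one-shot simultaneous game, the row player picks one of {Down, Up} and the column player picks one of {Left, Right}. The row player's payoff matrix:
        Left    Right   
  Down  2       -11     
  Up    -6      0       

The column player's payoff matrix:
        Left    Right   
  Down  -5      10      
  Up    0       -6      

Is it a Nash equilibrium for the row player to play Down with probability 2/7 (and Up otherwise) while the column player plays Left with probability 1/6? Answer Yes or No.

No

Given the column player's mix q = 1/6, the row player's payoff from Down is -53/6 but from Up is -1. The row player strictly prefers Up, so the row player would not mix.
So the proposed profile is not a Nash equilibrium.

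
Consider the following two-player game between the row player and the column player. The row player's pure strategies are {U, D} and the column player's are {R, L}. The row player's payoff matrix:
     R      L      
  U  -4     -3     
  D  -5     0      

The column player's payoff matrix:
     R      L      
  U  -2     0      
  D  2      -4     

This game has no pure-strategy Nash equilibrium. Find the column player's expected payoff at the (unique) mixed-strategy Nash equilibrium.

In a mixed equilibrium the column player is indifferent between R and L; this condition fixes p.
  the column player's payoff to R: p·(-2) + (1−p)·2 = -4p + 2
  the column player's payoff to L: p·0 + (1−p)·(-4) = 4p - 4
  -4p + 2 = 4p - 4  ⇒  -8p = -6  ⇒  p = 3/4.
At equilibrium the column player is indifferent across columns, so the column player's payoff equals the payoff from R: (3/4)·(-2) + (1/4)·2 = -1.

-1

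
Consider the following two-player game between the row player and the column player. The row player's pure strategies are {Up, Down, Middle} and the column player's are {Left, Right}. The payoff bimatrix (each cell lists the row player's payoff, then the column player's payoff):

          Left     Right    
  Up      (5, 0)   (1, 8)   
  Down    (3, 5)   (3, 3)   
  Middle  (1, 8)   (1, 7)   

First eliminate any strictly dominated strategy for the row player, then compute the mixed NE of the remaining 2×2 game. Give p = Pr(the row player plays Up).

The row player's strategy Middle is strictly dominated by Down: 3 > 1 and 3 > 1. Eliminate Middle.
The column player's indifference between Left and Right determines the row player's mixing probability p:
  the column player's payoff to Left: p·0 + (1−p)·5 = -5p + 5
  the column player's payoff to Right: p·8 + (1−p)·3 = 5p + 3
  -5p + 5 = 5p + 3  ⇒  -10p = -2  ⇒  p = 1/5.

p = 1/5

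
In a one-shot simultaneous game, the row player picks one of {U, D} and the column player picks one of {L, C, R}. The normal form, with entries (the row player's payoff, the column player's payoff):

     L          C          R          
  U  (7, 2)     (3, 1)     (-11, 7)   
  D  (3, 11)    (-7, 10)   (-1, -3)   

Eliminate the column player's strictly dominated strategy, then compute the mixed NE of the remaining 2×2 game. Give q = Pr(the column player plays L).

The column player's strategy C is strictly dominated by L: 2 > 1 and 11 > 10. Eliminate C.
For the row player to be willing to mix, the row player must be indifferent between U and D, which pins down the column player's mix.
  the row player's payoff from U: q·7 + (1−q)·(-11) = 18q - 11
  the row player's payoff from D: q·3 + (1−q)·(-1) = 4q - 1
  18q - 11 = 4q - 1  ⇒  14q = 10  ⇒  q = 5/7.

q = 5/7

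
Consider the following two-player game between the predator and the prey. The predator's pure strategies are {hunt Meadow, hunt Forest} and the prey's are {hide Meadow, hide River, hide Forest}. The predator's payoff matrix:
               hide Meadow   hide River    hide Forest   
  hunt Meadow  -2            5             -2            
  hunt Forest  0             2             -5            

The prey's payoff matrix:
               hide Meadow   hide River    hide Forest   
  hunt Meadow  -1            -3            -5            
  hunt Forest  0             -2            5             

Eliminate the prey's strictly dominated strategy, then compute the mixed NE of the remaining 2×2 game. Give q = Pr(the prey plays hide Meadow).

The prey's strategy hide River is strictly dominated by hide Meadow: -1 > -3 and 0 > -2. Eliminate hide River.
The prey's mix must leave the predator indifferent between hunt Meadow and hunt Forest.
  the predator's payoff to hunt Meadow: q·(-2) + (1−q)·(-2) = -2
  the predator's payoff to hunt Forest: q·0 + (1−q)·(-5) = 5q - 5
  -2 = 5q - 5  ⇒  -5q = -3  ⇒  q = 3/5.

q = 3/5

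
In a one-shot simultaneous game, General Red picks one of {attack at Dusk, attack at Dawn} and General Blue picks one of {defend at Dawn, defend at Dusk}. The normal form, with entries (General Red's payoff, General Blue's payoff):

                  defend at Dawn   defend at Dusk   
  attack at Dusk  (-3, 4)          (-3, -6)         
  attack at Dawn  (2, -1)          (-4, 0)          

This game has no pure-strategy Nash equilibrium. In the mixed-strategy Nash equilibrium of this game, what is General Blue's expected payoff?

General Red's mix must leave General Blue indifferent between defend at Dawn and defend at Dusk.
  General Blue's expected payoff from defend at Dawn: p·4 + (1−p)·(-1) = 5p - 1
  General Blue's expected payoff from defend at Dusk: p·(-6) + (1−p)·0 = -6p
  5p - 1 = -6p  ⇒  11p = 1  ⇒  p = 1/11.
At equilibrium General Blue is indifferent across columns, so General Blue's payoff equals the payoff from defend at Dawn: (1/11)·4 + (10/11)·(-1) = -6/11.

-6/11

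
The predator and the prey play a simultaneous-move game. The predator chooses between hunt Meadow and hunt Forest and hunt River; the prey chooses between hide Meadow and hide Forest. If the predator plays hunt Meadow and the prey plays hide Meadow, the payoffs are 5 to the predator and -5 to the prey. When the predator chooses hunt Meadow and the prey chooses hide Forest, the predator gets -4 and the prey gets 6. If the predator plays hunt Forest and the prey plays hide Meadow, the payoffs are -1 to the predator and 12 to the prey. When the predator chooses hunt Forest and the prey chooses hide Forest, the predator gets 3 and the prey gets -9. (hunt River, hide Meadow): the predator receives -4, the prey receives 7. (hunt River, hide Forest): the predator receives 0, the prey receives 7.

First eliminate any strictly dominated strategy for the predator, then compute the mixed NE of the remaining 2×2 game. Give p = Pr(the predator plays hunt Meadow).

The predator's strategy hunt River is strictly dominated by hunt Forest: -1 > -4 and 3 > 0. Eliminate hunt River.
The predator's mix must leave the prey indifferent between hide Meadow and hide Forest.
  the prey's payoff to hide Meadow: p·(-5) + (1−p)·12 = -17p + 12
  the prey's payoff to hide Forest: p·6 + (1−p)·(-9) = 15p - 9
  -17p + 12 = 15p - 9  ⇒  -32p = -21  ⇒  p = 21/32.

p = 21/32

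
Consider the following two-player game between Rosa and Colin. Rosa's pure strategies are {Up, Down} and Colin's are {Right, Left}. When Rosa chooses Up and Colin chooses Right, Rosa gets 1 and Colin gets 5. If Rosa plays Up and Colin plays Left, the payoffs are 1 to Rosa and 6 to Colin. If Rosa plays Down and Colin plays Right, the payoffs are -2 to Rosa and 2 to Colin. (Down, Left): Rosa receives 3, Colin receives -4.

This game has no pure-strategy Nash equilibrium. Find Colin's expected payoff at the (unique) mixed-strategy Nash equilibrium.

32/7

In a mixed equilibrium Colin is indifferent between Right and Left; this condition fixes p.
  Colin's payoff to Right: p·5 + (1−p)·2 = 3p + 2
  Colin's payoff to Left: p·6 + (1−p)·(-4) = 10p - 4
  3p + 2 = 10p - 4  ⇒  -7p = -6  ⇒  p = 6/7.
At equilibrium Colin is indifferent across columns, so Colin's payoff equals the payoff from Right: (6/7)·5 + (1/7)·2 = 32/7.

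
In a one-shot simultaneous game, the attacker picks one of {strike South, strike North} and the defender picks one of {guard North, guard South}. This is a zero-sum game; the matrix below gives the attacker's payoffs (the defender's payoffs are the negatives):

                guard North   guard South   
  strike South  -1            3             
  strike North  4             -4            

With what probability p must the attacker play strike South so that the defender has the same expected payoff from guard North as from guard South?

p = 2/3

Set the defender's expected payoff from guard North equal to that from guard South:
  the defender's payoff to guard North: p·1 + (1−p)·(-4) = 5p - 4
  the defender's payoff to guard South: p·(-3) + (1−p)·4 = -7p + 4
  5p - 4 = -7p + 4  ⇒  12p = 8  ⇒  p = 2/3.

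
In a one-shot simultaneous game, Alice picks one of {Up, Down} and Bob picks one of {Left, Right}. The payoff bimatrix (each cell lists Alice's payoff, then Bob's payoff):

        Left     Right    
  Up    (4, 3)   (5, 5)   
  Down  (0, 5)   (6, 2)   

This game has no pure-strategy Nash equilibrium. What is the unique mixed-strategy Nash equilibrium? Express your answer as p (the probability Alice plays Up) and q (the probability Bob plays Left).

For Bob to be willing to mix, Bob must be indifferent between Left and Right, which pins down Alice's mix.
  Bob's payoff from Left: p·3 + (1−p)·5 = -2p + 5
  Bob's payoff from Right: p·5 + (1−p)·2 = 3p + 2
  -2p + 5 = 3p + 2  ⇒  -5p = -3  ⇒  p = 3/5.
For Alice to be willing to mix, Alice must be indifferent between Up and Down, which pins down Bob's mix.
  Alice's payoff to Up: q·4 + (1−q)·5 = -q + 5
  Alice's payoff to Down: q·0 + (1−q)·6 = -6q + 6
  -q + 5 = -6q + 6  ⇒  5q = 1  ⇒  q = 1/5.

p = 3/5, q = 1/5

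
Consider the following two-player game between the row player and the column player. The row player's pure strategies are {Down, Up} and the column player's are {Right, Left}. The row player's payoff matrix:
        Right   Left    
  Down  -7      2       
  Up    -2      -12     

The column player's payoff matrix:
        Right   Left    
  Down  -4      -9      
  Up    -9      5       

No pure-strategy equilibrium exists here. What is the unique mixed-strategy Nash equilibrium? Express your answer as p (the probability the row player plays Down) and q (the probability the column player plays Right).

The column player's indifference between Right and Left determines the row player's mixing probability p:
  the column player's payoff to Right: p·(-4) + (1−p)·(-9) = 5p - 9
  the column player's payoff to Left: p·(-9) + (1−p)·5 = -14p + 5
  5p - 9 = -14p + 5  ⇒  19p = 14  ⇒  p = 14/19.
The column player's mix must leave the row player indifferent between Down and Up.
  the row player's expected payoff from Down: q·(-7) + (1−q)·2 = -9q + 2
  the row player's expected payoff from Up: q·(-2) + (1−q)·(-12) = 10q - 12
  -9q + 2 = 10q - 12  ⇒  -19q = -14  ⇒  q = 14/19.

p = 14/19, q = 14/19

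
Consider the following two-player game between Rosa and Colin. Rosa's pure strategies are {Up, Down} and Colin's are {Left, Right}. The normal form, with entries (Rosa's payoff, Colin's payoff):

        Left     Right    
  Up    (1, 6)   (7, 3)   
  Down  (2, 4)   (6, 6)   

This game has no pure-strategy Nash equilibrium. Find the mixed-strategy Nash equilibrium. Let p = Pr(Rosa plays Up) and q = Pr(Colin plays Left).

p = 2/5, q = 1/2

In a mixed equilibrium Colin is indifferent between Left and Right; this condition fixes p.
  Colin's expected payoff from Left: p·6 + (1−p)·4 = 2p + 4
  Colin's expected payoff from Right: p·3 + (1−p)·6 = -3p + 6
  2p + 4 = -3p + 6  ⇒  5p = 2  ⇒  p = 2/5.
In a mixed equilibrium Rosa is indifferent between Up and Down; this condition fixes q.
  Rosa's expected payoff from Up: q·1 + (1−q)·7 = -6q + 7
  Rosa's expected payoff from Down: q·2 + (1−q)·6 = -4q + 6
  -6q + 7 = -4q + 6  ⇒  -2q = -1  ⇒  q = 1/2.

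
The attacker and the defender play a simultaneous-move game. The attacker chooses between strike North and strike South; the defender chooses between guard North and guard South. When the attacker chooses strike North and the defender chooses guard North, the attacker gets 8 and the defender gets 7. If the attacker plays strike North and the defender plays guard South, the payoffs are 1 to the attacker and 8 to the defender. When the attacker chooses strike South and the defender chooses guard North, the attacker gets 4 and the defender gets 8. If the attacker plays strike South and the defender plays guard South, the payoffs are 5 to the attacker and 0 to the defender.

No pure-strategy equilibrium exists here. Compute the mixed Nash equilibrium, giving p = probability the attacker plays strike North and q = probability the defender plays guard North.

The attacker's mix must leave the defender indifferent between guard North and guard South.
  the defender's expected payoff from guard North: p·7 + (1−p)·8 = -p + 8
  the defender's expected payoff from guard South: p·8 + (1−p)·0 = 8p
  -p + 8 = 8p  ⇒  -9p = -8  ⇒  p = 8/9.
Set the attacker's expected payoff from strike North equal to that from strike South:
  the attacker's payoff from strike North: q·8 + (1−q)·1 = 7q + 1
  the attacker's payoff from strike South: q·4 + (1−q)·5 = -q + 5
  7q + 1 = -q + 5  ⇒  8q = 4  ⇒  q = 1/2.

p = 8/9, q = 1/2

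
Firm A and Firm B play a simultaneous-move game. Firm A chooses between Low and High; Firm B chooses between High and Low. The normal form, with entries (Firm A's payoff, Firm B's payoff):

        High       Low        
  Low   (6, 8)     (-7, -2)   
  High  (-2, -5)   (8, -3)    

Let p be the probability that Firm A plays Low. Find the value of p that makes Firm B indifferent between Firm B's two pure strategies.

p = 1/6

Set Firm B's expected payoff from High equal to that from Low:
  Firm B's payoff to High: p·8 + (1−p)·(-5) = 13p - 5
  Firm B's payoff to Low: p·(-2) + (1−p)·(-3) = p - 3
  13p - 5 = p - 3  ⇒  12p = 2  ⇒  p = 1/6.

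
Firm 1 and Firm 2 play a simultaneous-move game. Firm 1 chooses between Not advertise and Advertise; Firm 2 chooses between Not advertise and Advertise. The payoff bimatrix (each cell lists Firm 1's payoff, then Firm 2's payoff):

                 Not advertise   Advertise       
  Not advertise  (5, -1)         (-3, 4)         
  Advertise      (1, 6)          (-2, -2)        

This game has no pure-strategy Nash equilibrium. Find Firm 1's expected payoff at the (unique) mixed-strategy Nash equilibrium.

-7/5

In a mixed equilibrium Firm 1 is indifferent between Not advertise and Advertise; this condition fixes q.
  Firm 1's payoff from Not advertise: q·5 + (1−q)·(-3) = 8q - 3
  Firm 1's payoff from Advertise: q·1 + (1−q)·(-2) = 3q - 2
  8q - 3 = 3q - 2  ⇒  5q = 1  ⇒  q = 1/5.
At equilibrium Firm 1 is indifferent across rows, so Firm 1's payoff equals the payoff from Not advertise: (1/5)·5 + (4/5)·(-3) = -7/5.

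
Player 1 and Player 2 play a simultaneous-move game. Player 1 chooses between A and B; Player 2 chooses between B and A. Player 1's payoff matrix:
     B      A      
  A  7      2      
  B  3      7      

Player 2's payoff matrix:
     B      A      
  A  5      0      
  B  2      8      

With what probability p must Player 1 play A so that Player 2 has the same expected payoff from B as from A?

Set Player 2's expected payoff from B equal to that from A:
  Player 2's payoff from B: p·5 + (1−p)·2 = 3p + 2
  Player 2's payoff from A: p·0 + (1−p)·8 = -8p + 8
  3p + 2 = -8p + 8  ⇒  11p = 6  ⇒  p = 6/11.

p = 6/11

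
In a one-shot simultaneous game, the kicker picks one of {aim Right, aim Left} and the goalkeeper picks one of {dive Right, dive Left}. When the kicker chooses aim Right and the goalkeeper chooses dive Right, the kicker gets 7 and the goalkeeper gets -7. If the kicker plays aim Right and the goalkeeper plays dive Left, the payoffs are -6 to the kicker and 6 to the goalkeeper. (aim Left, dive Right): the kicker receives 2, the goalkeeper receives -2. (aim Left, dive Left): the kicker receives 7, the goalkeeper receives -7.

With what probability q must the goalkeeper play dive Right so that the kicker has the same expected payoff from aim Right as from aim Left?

q = 13/18

The kicker's indifference between aim Right and aim Left determines the goalkeeper's mixing probability q:
  the kicker's payoff from aim Right: q·7 + (1−q)·(-6) = 13q - 6
  the kicker's payoff from aim Left: q·2 + (1−q)·7 = -5q + 7
  13q - 6 = -5q + 7  ⇒  18q = 13  ⇒  q = 13/18.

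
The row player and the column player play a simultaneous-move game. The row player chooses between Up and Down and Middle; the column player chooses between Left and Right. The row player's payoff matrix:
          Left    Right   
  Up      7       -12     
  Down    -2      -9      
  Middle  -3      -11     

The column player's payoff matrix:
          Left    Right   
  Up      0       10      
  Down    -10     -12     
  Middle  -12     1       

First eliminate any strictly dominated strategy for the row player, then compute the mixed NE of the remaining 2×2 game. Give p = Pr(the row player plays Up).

The row player's strategy Middle is strictly dominated by Down: -2 > -3 and -9 > -11. Eliminate Middle.
In a mixed equilibrium the column player is indifferent between Left and Right; this condition fixes p.
  the column player's expected payoff from Left: p·0 + (1−p)·(-10) = 10p - 10
  the column player's expected payoff from Right: p·10 + (1−p)·(-12) = 22p - 12
  10p - 10 = 22p - 12  ⇒  -12p = -2  ⇒  p = 1/6.

p = 1/6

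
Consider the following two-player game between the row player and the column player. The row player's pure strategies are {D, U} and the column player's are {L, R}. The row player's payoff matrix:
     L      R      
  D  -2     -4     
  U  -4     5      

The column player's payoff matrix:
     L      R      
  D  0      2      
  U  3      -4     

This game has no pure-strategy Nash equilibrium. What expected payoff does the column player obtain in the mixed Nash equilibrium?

2/3

In a mixed equilibrium the column player is indifferent between L and R; this condition fixes p.
  the column player's expected payoff from L: p·0 + (1−p)·3 = -3p + 3
  the column player's expected payoff from R: p·2 + (1−p)·(-4) = 6p - 4
  -3p + 3 = 6p - 4  ⇒  -9p = -7  ⇒  p = 7/9.
At equilibrium the column player is indifferent across columns, so the column player's payoff equals the payoff from L: (7/9)·0 + (2/9)·3 = 2/3.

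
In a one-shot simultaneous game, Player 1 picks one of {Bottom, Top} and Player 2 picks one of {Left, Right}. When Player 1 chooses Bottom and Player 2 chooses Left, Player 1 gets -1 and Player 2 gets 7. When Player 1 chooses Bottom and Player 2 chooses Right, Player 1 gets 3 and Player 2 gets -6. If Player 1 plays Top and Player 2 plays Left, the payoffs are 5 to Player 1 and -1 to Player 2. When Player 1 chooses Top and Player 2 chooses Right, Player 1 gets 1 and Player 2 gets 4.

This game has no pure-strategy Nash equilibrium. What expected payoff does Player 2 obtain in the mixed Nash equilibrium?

Player 1's mix must leave Player 2 indifferent between Left and Right.
  Player 2's expected payoff from Left: p·7 + (1−p)·(-1) = 8p - 1
  Player 2's expected payoff from Right: p·(-6) + (1−p)·4 = -10p + 4
  8p - 1 = -10p + 4  ⇒  18p = 5  ⇒  p = 5/18.
At equilibrium Player 2 is indifferent across columns, so Player 2's payoff equals the payoff from Left: (5/18)·7 + (13/18)·(-1) = 11/9.

11/9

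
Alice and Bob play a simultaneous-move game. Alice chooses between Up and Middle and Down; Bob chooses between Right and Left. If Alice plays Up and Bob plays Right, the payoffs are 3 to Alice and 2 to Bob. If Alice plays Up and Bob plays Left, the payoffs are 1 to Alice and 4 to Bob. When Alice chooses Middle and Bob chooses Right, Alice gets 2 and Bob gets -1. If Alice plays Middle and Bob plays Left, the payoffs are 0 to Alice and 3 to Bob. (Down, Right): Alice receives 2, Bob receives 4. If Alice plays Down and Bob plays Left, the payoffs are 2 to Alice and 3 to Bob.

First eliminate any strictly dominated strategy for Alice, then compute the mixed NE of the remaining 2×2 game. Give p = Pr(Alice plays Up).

Alice's strategy Middle is strictly dominated by Up: 3 > 2 and 1 > 0. Eliminate Middle.
Set Bob's expected payoff from Right equal to that from Left:
  Bob's payoff from Right: p·2 + (1−p)·4 = -2p + 4
  Bob's payoff from Left: p·4 + (1−p)·3 = p + 3
  -2p + 4 = p + 3  ⇒  -3p = -1  ⇒  p = 1/3.

p = 1/3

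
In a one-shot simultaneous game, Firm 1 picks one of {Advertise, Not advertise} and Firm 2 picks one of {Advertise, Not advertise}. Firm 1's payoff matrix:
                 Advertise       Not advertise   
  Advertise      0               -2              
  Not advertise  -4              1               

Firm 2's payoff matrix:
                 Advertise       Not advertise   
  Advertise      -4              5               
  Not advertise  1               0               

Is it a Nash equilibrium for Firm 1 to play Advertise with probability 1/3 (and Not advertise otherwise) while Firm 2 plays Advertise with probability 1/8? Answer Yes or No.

No

Given Firm 1's mix p = 1/3, Firm 2's payoff from Advertise is -2/3 but from Not advertise is 5/3. Firm 2 strictly prefers Not advertise, so Firm 2 would not mix.
So the proposed profile is not a Nash equilibrium.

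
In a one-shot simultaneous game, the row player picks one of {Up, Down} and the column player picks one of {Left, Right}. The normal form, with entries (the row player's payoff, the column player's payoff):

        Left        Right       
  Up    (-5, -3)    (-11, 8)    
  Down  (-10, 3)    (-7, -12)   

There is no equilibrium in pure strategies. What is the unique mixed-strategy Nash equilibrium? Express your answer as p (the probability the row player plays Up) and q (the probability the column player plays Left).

The column player's indifference between Left and Right determines the row player's mixing probability p:
  the column player's payoff from Left: p·(-3) + (1−p)·3 = -6p + 3
  the column player's payoff from Right: p·8 + (1−p)·(-12) = 20p - 12
  -6p + 3 = 20p - 12  ⇒  -26p = -15  ⇒  p = 15/26.
The row player's indifference between Up and Down determines the column player's mixing probability q:
  the row player's payoff to Up: q·(-5) + (1−q)·(-11) = 6q - 11
  the row player's payoff to Down: q·(-10) + (1−q)·(-7) = -3q - 7
  6q - 11 = -3q - 7  ⇒  9q = 4  ⇒  q = 4/9.

p = 15/26, q = 4/9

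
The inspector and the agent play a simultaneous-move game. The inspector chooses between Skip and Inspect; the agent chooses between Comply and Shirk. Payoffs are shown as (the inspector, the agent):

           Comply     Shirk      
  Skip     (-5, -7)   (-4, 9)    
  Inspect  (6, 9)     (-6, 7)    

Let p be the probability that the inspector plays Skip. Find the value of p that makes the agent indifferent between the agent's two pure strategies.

p = 1/9

In a mixed equilibrium the agent is indifferent between Comply and Shirk; this condition fixes p.
  the agent's payoff from Comply: p·(-7) + (1−p)·9 = -16p + 9
  the agent's payoff from Shirk: p·9 + (1−p)·7 = 2p + 7
  -16p + 9 = 2p + 7  ⇒  -18p = -2  ⇒  p = 1/9.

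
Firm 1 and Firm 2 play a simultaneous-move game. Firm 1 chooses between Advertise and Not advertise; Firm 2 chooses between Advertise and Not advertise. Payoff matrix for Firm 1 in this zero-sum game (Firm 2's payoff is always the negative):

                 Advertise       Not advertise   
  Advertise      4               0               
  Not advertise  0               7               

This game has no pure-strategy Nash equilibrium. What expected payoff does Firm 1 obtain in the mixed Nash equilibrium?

In a mixed equilibrium Firm 1 is indifferent between Advertise and Not advertise; this condition fixes q.
  Firm 1's payoff to Advertise: q·4 + (1−q)·0 = 4q
  Firm 1's payoff to Not advertise: q·0 + (1−q)·7 = -7q + 7
  4q = -7q + 7  ⇒  11q = 7  ⇒  q = 7/11.
At equilibrium Firm 1 is indifferent across rows, so Firm 1's payoff equals the payoff from Advertise: (7/11)·4 + (4/11)·0 = 28/11.

28/11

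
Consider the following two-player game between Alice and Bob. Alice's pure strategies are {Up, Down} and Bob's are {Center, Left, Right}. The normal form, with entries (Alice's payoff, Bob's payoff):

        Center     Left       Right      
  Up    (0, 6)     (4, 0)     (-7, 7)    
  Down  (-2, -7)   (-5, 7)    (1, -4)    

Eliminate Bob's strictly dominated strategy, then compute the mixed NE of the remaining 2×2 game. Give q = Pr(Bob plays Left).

Bob's strategy Center is strictly dominated by Right: 7 > 6 and -4 > -7. Eliminate Center.
For Alice to be willing to mix, Alice must be indifferent between Up and Down, which pins down Bob's mix.
  Alice's expected payoff from Up: q·4 + (1−q)·(-7) = 11q - 7
  Alice's expected payoff from Down: q·(-5) + (1−q)·1 = -6q + 1
  11q - 7 = -6q + 1  ⇒  17q = 8  ⇒  q = 8/17.

q = 8/17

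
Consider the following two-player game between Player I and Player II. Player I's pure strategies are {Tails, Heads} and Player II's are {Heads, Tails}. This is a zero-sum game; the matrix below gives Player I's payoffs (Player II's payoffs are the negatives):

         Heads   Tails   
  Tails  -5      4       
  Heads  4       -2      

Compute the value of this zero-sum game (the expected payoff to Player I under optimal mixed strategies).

v = 2/5

Set Player I's expected payoff from Tails equal to that from Heads:
  Player I's payoff from Tails: q·(-5) + (1−q)·4 = -9q + 4
  Player I's payoff from Heads: q·4 + (1−q)·(-2) = 6q - 2
  -9q + 4 = 6q - 2  ⇒  -15q = -6  ⇒  q = 2/5.
The value is Player I's expected payoff against this mix (using Tails): (2/5)·(-5) + (3/5)·4 = 2/5.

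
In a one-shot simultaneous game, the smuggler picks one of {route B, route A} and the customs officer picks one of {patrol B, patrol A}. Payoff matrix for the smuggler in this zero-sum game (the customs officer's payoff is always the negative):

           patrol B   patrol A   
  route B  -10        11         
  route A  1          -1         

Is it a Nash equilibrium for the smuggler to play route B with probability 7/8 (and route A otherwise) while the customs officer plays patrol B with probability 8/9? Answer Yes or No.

Given the smuggler's mix p = 7/8, the customs officer's payoff from patrol B is 69/8 but from patrol A is -19/2. The customs officer strictly prefers patrol B, so the customs officer would not mix.
So the proposed profile is not a Nash equilibrium.

No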